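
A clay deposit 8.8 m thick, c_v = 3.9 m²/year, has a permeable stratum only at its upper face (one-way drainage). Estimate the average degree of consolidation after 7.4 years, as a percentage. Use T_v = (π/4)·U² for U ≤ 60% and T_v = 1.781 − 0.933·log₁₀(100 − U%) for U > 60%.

Drainage path length: H_d = H = 8.8 m (single drainage).
T_v = c_v·t/H_d² = 3.9×7.4/8.8² = 0.37268.
T_v = 0.37268 corresponds to the U > 60% branch:
U = 1 − 10^((1.781 − T_v)/0.933)/100 = 0.6768

U ≈ 67.7 %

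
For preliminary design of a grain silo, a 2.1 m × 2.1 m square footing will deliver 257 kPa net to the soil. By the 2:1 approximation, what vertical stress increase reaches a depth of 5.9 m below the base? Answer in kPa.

By the 2:1 method the load spreads at 1 horizontal : 2 vertical, so at depth z the loaded area has grown by z in each plan dimension:
Δσ = qBL/((B+z)(L+z)) = 257×2.1×2.1/((2.1+5.9)(2.1+5.9)) = 17.709 kPa

Δσ_z ≈ 17.7 kPa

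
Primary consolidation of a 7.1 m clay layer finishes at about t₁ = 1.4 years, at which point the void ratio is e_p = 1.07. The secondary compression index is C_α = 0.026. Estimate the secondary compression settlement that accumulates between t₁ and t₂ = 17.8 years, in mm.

S_s ≈ 98.5 mm

Secondary compression: S_s = C_α·H/(1+e_p)·log₁₀(t₂/t₁)
S_s = 0.026×7.1/(1+1.07)×log₁₀(17.8/1.4)
    = 0.08918 × 1.104 = 0.09848 m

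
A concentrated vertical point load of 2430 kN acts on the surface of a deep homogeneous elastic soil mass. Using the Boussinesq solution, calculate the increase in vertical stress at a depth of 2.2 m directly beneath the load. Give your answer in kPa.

Δσ_z ≈ 240 kPa

Boussinesq vertical stress below a point load on an elastic half-space:
Δσ_z = 3P/(2πz²) · [1 + (r/z)²]^(−5/2)
r/z = 0/2.2 = 0; [1+(r/z)²]^(−5/2) = 1.
Δσ_z = 3×2430/(2π×2.2²) × 1 = 239.72 × 1 = 239.7 kPa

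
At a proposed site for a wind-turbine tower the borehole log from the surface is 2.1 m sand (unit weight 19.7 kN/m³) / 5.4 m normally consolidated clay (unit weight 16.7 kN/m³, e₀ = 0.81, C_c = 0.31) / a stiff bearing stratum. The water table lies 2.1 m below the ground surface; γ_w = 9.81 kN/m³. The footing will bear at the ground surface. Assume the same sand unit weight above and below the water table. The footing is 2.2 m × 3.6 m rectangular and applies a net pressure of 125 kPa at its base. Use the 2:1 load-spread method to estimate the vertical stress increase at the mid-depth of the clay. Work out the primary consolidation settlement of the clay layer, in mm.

Mid-depth of clay below the ground surface: z = 2.1 + 5.4/2 = 4.8 m.
Total vertical stress at mid-clay: σ_v = 19.7×2.1 + 16.7×2.7 = 86.46 kPa.
Pore pressure: u = 9.81×(4.8 − 2.1) = 26.487 kPa.
Initial effective stress: σ'_0 = σ_v − u = 86.46 − 26.487 = 59.973 kPa.
Stress increase at mid-clay by the 2:1 spreading method:
Δσ = qBL/((B+z)(L+z)) = 125×2.2×3.6/((2.2+4.8)(3.6+4.8)) = 16.837 kPa
Final effective stress: σ'_f = σ'_0 + Δσ = 59.973 + 16.837 = 76.81 kPa.
Normally consolidated clay, so the full stress increment lies on the virgin compression line:
S_c = C_c·H/(1+e₀)·log₁₀(σ'_f/σ'_0) = 0.31×5.4/(1+0.81)×log₁₀(76.81/59.973)
    = 0.92486 × 0.10746 = 0.09939 m

S_c ≈ 99.4 mm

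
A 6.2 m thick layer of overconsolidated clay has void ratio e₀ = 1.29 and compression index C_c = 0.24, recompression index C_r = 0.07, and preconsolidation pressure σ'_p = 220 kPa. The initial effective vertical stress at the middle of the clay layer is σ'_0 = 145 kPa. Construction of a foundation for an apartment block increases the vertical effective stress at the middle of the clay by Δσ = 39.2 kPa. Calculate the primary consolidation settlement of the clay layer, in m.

S_c ≈ 0.0197 m

Final effective stress: σ'_f = 145 + 39.2 = 184.2 kPa.
σ'_f = 184.2 ≤ σ'_p = 220 kPa, so the clay remains overconsolidated and only the recompression index applies:
S_c = C_r·H/(1+e₀)·log₁₀(σ'_f/σ'_0) = 0.07×6.2/2.29×log₁₀(184.2/145)
    = 0.18952 × 0.10392 = 0.01969 m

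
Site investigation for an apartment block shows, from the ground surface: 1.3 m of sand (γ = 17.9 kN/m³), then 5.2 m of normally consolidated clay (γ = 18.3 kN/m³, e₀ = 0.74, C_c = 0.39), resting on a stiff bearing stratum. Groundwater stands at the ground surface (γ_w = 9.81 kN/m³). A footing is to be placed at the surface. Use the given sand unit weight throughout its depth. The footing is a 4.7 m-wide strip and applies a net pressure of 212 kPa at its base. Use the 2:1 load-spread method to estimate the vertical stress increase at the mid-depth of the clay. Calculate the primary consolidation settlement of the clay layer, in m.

Mid-depth of clay below the ground surface: z = 1.3 + 5.2/2 = 3.9 m.
Total vertical stress at mid-clay: σ_v = 17.9×1.3 + 18.3×2.6 = 70.85 kPa.
Pore pressure: u = 9.81×(3.9 − 0) = 38.259 kPa.
Initial effective stress: σ'_0 = σ_v − u = 70.85 − 38.259 = 32.591 kPa.
Stress increase at mid-clay by the 2:1 spreading method:
Δσ = qB/(B+z) = 212×4.7/(4.7+3.9) = 115.86 kPa
Final effective stress: σ'_f = σ'_0 + Δσ = 32.591 + 115.86 = 148.45 kPa.
Normally consolidated clay, so the full stress increment lies on the virgin compression line:
S_c = C_c·H/(1+e₀)·log₁₀(σ'_f/σ'_0) = 0.39×5.2/(1+0.74)×log₁₀(148.45/32.591)
    = 1.1655 × 0.65848 = 0.7675 m

S_c ≈ 0.767 m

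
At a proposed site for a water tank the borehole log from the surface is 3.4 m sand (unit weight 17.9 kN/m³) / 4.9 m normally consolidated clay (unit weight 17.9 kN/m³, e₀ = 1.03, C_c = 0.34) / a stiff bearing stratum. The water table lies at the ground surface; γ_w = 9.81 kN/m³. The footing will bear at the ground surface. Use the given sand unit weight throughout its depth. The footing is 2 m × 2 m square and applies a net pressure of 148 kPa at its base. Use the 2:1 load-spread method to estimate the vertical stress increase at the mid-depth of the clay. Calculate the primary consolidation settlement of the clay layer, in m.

Mid-depth of clay below the ground surface: z = 3.4 + 4.9/2 = 5.85 m.
Total vertical stress at mid-clay: σ_v = 17.9×3.4 + 17.9×2.45 = 104.71 kPa.
Pore pressure: u = 9.81×(5.85 − 0) = 57.389 kPa.
Initial effective stress: σ'_0 = σ_v − u = 104.71 − 57.389 = 47.321 kPa.
Stress increase at mid-clay by the 2:1 spreading method:
Δσ = qBL/((B+z)(L+z)) = 148×2×2/((2+5.85)(2+5.85)) = 9.6069 kPa
Final effective stress: σ'_f = σ'_0 + Δσ = 47.321 + 9.6069 = 56.928 kPa.
Normally consolidated clay, so the full stress increment lies on the virgin compression line:
S_c = C_c·H/(1+e₀)·log₁₀(σ'_f/σ'_0) = 0.34×4.9/(1+1.03)×log₁₀(56.928/47.321)
    = 0.82069 × 0.080272 = 0.06588 m

S_c ≈ 0.0659 m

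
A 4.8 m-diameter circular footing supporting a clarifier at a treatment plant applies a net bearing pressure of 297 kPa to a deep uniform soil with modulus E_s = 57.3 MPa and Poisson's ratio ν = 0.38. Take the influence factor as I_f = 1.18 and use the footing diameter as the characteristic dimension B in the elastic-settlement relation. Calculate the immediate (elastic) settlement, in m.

Immediate (elastic) settlement: S_e = q·B·(1−ν²)/E_s · I_f.
E_s = 57.3 MPa = 57300 kPa.
S_e = 297 × 4.8 × (1 − 0.38²) / 57300 × 1.18
    = 297 × 4.8 × 0.8556 / 57300 × 1.18
    = 0.02512 m

S_e ≈ 0.0251 m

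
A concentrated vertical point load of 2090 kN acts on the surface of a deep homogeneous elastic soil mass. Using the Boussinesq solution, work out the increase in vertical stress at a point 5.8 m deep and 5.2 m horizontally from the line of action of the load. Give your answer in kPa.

Δσ_z ≈ 6.79 kPa

Boussinesq vertical stress below a point load on an elastic half-space:
Δσ_z = 3P/(2πz²) · [1 + (r/z)²]^(−5/2)
r/z = 5.2/5.8 = 0.89655; [1+(r/z)²]^(−5/2) = 0.22884.
Δσ_z = 3×2090/(2π×5.8²) × 0.22884 = 29.664 × 0.22884 = 6.788 kPa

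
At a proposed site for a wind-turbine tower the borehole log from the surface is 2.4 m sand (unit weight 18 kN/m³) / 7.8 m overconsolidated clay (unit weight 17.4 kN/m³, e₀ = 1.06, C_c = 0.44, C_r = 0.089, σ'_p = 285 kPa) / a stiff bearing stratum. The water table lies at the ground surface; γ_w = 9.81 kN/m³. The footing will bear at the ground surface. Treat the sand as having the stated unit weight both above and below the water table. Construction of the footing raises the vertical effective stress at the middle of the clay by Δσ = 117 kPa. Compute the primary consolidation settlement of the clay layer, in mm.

Mid-depth of clay below the ground surface: z = 2.4 + 7.8/2 = 6.3 m.
Total vertical stress at mid-clay: σ_v = 18×2.4 + 17.4×3.9 = 111.06 kPa.
Pore pressure: u = 9.81×(6.3 − 0) = 61.803 kPa.
Initial effective stress: σ'_0 = σ_v − u = 111.06 − 61.803 = 49.257 kPa.
Final effective stress: σ'_f = 49.257 + 117 = 166.26 kPa.
σ'_f = 166.26 ≤ σ'_p = 285 kPa, so the clay remains overconsolidated and only the recompression index applies:
S_c = C_r·H/(1+e₀)·log₁₀(σ'_f/σ'_0) = 0.089×7.8/2.06×log₁₀(166.26/49.257)
    = 0.33699 × 0.52832 = 0.178 m

S_c ≈ 178 mm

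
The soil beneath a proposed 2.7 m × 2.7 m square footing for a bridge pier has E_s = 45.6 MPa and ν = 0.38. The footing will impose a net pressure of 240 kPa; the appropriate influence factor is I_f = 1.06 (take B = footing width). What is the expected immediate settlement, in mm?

S_e ≈ 12.9 mm

Immediate (elastic) settlement: S_e = q·B·(1−ν²)/E_s · I_f.
E_s = 45.6 MPa = 45600 kPa.
S_e = 240 × 2.7 × (1 − 0.38²) / 45600 × 1.06
    = 240 × 2.7 × 0.8556 / 45600 × 1.06
    = 0.01289 m = 12.89 mm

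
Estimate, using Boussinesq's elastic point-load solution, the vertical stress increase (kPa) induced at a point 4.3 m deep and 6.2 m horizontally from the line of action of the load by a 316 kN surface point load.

Δσ_z ≈ 0.491 kPa

Boussinesq vertical stress below a point load on an elastic half-space:
Δσ_z = 3P/(2πz²) · [1 + (r/z)²]^(−5/2)
r/z = 6.2/4.3 = 1.4419; [1+(r/z)²]^(−5/2) = 0.060116.
Δσ_z = 3×316/(2π×4.3²) × 0.060116 = 8.16 × 0.060116 = 0.4905 kPa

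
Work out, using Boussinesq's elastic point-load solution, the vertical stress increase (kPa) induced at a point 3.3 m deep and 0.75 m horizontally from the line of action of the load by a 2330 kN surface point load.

Δσ_z ≈ 90.1 kPa

Boussinesq vertical stress below a point load on an elastic half-space:
Δσ_z = 3P/(2πz²) · [1 + (r/z)²]^(−5/2)
r/z = 0.75/3.3 = 0.22727; [1+(r/z)²]^(−5/2) = 0.8817.
Δσ_z = 3×2330/(2π×3.3²) × 0.8817 = 102.16 × 0.8817 = 90.07 kPa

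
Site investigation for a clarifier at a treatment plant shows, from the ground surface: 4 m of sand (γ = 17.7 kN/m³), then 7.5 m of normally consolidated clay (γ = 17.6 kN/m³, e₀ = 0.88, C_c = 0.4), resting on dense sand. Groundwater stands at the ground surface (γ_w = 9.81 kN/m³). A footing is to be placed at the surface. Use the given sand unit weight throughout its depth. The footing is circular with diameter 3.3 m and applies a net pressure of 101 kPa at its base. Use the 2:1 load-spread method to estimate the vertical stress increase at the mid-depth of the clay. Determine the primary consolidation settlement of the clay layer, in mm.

S_c ≈ 95.8 mm

Mid-depth of clay below the ground surface: z = 4 + 7.5/2 = 7.75 m.
Total vertical stress at mid-clay: σ_v = 17.7×4 + 17.6×3.75 = 136.8 kPa.
Pore pressure: u = 9.81×(7.75 − 0) = 76.028 kPa.
Initial effective stress: σ'_0 = σ_v − u = 136.8 − 76.028 = 60.772 kPa.
Stress increase at mid-clay by the 2:1 spreading method:
Δσ ≈ qD²/(D+z)² = 101×3.3²/(3.3+7.75)² = 9.0079 kPa
Final effective stress: σ'_f = σ'_0 + Δσ = 60.772 + 9.0079 = 69.78 kPa.
Normally consolidated clay, so the full stress increment lies on the virgin compression line:
S_c = C_c·H/(1+e₀)·log₁₀(σ'_f/σ'_0) = 0.4×7.5/(1+0.88)×log₁₀(69.78/60.772)
    = 1.5957 × 0.060027 = 0.09579 m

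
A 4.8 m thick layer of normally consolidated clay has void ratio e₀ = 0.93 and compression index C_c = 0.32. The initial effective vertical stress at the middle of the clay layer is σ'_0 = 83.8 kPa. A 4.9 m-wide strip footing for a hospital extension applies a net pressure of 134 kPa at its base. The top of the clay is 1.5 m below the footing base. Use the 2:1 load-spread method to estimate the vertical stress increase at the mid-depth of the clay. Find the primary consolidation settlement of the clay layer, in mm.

Mid-depth of clay below the footing base: z = 1.5 + 4.8/2 = 3.9 m.
Stress increase at mid-clay by the 2:1 spreading method:
Δσ = qB/(B+z) = 134×4.9/(4.9+3.9) = 74.614 kPa
Final effective stress: σ'_f = σ'_0 + Δσ = 83.8 + 74.614 = 158.41 kPa.
Normally consolidated clay, so the full stress increment lies on the virgin compression line:
S_c = C_c·H/(1+e₀)·log₁₀(σ'_f/σ'_0) = 0.32×4.8/(1+0.93)×log₁₀(158.41/83.8)
    = 0.79585 × 0.27654 = 0.2201 m

S_c ≈ 220 mm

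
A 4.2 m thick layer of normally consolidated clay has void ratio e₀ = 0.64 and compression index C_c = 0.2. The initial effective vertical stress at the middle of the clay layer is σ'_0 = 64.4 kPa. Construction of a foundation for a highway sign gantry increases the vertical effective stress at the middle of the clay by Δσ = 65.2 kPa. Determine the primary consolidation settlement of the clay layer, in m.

S_c ≈ 0.156 m

Final effective stress: σ'_f = σ'_0 + Δσ = 64.4 + 65.2 = 129.6 kPa.
Normally consolidated clay, so the full stress increment lies on the virgin compression line:
S_c = C_c·H/(1+e₀)·log₁₀(σ'_f/σ'_0) = 0.2×4.2/(1+0.64)×log₁₀(129.6/64.4)
    = 0.5122 × 0.30372 = 0.1556 m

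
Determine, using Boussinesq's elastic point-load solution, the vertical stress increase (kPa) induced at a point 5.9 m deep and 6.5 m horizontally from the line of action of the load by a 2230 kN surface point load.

Boussinesq vertical stress below a point load on an elastic half-space:
Δσ_z = 3P/(2πz²) · [1 + (r/z)²]^(−5/2)
r/z = 6.5/5.9 = 1.1017; [1+(r/z)²]^(−5/2) = 0.13715.
Δσ_z = 3×2230/(2π×5.9²) × 0.13715 = 30.587 × 0.13715 = 4.195 kPa

Δσ_z ≈ 4.2 kPa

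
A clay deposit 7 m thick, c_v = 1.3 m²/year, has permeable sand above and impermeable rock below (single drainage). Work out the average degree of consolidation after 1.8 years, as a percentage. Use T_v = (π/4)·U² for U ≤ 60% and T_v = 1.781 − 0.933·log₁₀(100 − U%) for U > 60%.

Drainage path length: H_d = H = 7 m (single drainage).
T_v = c_v·t/H_d² = 1.3×1.8/7² = 0.047755.
T_v = 0.047755 corresponds to the U ≤ 60% branch:
U = √(4T_v/π) = 0.2466

U ≈ 24.7 %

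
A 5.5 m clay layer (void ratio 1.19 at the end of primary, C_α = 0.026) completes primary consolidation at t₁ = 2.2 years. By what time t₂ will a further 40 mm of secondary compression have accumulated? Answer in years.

S_s = C_α·H/(1+e_p)·log₁₀(t₂/t₁) ⇒ log₁₀(t₂/t₁) = S_s·(1+e_p)/(C_α·H).
log₁₀(t₂/t₁) = 0.04 × (1+1.19) / (0.026×5.5) = 0.6126
t₂ = t₁ × 10^0.6126 = 2.2 × 4.098 = 9.016 years

t₂ ≈ 9.02 years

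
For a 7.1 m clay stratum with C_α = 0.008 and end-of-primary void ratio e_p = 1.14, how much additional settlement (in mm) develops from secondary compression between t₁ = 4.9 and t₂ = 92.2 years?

S_s ≈ 33.8 mm

Secondary compression: S_s = C_α·H/(1+e_p)·log₁₀(t₂/t₁)
S_s = 0.008×7.1/(1+1.14)×log₁₀(92.2/4.9)
    = 0.02654 × 1.275 = 0.03383 m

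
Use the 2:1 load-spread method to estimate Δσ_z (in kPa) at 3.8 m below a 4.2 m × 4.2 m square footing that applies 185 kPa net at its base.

Δσ_z ≈ 51 kPa

By the 2:1 method the load spreads at 1 horizontal : 2 vertical, so at depth z the loaded area has grown by z in each plan dimension:
Δσ = qBL/((B+z)(L+z)) = 185×4.2×4.2/((4.2+3.8)(4.2+3.8)) = 50.991 kPa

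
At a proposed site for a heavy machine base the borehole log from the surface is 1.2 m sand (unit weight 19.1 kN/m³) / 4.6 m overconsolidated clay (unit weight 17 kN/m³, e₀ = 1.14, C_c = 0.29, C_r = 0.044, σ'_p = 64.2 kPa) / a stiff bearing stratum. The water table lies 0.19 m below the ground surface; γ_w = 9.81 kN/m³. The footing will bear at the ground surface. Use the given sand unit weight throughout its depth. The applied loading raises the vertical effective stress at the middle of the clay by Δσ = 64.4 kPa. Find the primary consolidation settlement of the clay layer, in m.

Mid-depth of clay below the ground surface: z = 1.2 + 4.6/2 = 3.5 m.
Total vertical stress at mid-clay: σ_v = 19.1×1.2 + 17×2.3 = 62.02 kPa.
Pore pressure: u = 9.81×(3.5 − 0.19) = 32.471 kPa.
Initial effective stress: σ'_0 = σ_v − u = 62.02 − 32.471 = 29.549 kPa.
Final effective stress: σ'_f = 29.549 + 64.4 = 93.949 kPa.
σ'_f = 93.949 > σ'_p = 64.2 kPa, so the stress path crosses the preconsolidation pressure — recompression up to σ'_p, then virgin compression beyond:
S_c = H/(1+e₀)·[C_r·log₁₀(σ'_p/σ'_0) + C_c·log₁₀(σ'_f/σ'_p)]
    = 4.6/2.14 × [0.044×log₁₀(64.2/29.549) + 0.29×log₁₀(93.949/64.2)]
    = 2.1495 × [0.014828 + 0.047954] = 0.1349 m

S_c ≈ 0.135 m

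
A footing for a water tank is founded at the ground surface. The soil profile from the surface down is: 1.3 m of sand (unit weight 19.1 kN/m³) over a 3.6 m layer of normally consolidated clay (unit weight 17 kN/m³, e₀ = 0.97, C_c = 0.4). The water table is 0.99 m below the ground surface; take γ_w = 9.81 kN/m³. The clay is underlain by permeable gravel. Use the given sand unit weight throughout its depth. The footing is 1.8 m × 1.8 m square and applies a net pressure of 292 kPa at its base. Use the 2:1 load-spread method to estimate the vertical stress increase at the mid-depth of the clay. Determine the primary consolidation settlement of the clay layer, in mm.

S_c ≈ 241 mm

Mid-depth of clay below the ground surface: z = 1.3 + 3.6/2 = 3.1 m.
Total vertical stress at mid-clay: σ_v = 19.1×1.3 + 17×1.8 = 55.43 kPa.
Pore pressure: u = 9.81×(3.1 − 0.99) = 20.699 kPa.
Initial effective stress: σ'_0 = σ_v − u = 55.43 − 20.699 = 34.731 kPa.
Stress increase at mid-clay by the 2:1 spreading method:
Δσ = qBL/((B+z)(L+z)) = 292×1.8×1.8/((1.8+3.1)(1.8+3.1)) = 39.404 kPa
Final effective stress: σ'_f = σ'_0 + Δσ = 34.731 + 39.404 = 74.135 kPa.
Normally consolidated clay, so the full stress increment lies on the virgin compression line:
S_c = C_c·H/(1+e₀)·log₁₀(σ'_f/σ'_0) = 0.4×3.6/(1+0.97)×log₁₀(74.135/34.731)
    = 0.73096 × 0.32931 = 0.2407 m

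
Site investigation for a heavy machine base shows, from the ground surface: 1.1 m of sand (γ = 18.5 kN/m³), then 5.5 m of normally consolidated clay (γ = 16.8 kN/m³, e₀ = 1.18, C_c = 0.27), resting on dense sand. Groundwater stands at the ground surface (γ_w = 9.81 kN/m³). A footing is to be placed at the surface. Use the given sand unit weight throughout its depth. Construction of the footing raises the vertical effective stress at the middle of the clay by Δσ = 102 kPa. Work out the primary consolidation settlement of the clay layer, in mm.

Mid-depth of clay below the ground surface: z = 1.1 + 5.5/2 = 3.85 m.
Total vertical stress at mid-clay: σ_v = 18.5×1.1 + 16.8×2.75 = 66.55 kPa.
Pore pressure: u = 9.81×(3.85 − 0) = 37.769 kPa.
Initial effective stress: σ'_0 = σ_v − u = 66.55 − 37.769 = 28.781 kPa.
Final effective stress: σ'_f = σ'_0 + Δσ = 28.781 + 102 = 130.78 kPa.
Normally consolidated clay, so the full stress increment lies on the virgin compression line:
S_c = C_c·H/(1+e₀)·log₁₀(σ'_f/σ'_0) = 0.27×5.5/(1+1.18)×log₁₀(130.78/28.781)
    = 0.68119 × 0.65744 = 0.4478 m

S_c ≈ 448 mm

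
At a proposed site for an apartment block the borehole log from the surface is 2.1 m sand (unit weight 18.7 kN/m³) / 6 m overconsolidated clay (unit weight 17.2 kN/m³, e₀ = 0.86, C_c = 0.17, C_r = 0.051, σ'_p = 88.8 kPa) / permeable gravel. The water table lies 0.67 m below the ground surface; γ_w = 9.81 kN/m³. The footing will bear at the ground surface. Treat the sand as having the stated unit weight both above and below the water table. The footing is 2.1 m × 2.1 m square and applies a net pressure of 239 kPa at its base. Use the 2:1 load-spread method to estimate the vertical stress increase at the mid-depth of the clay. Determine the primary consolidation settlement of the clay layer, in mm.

Mid-depth of clay below the ground surface: z = 2.1 + 6/2 = 5.1 m.
Total vertical stress at mid-clay: σ_v = 18.7×2.1 + 17.2×3 = 90.87 kPa.
Pore pressure: u = 9.81×(5.1 − 0.67) = 43.458 kPa.
Initial effective stress: σ'_0 = σ_v − u = 90.87 − 43.458 = 47.412 kPa.
Stress increase at mid-clay by the 2:1 spreading method:
Δσ = qBL/((B+z)(L+z)) = 239×2.1×2.1/((2.1+5.1)(2.1+5.1)) = 20.332 kPa
Final effective stress: σ'_f = 47.412 + 20.332 = 67.744 kPa.
σ'_f = 67.744 ≤ σ'_p = 88.8 kPa, so the clay remains overconsolidated and only the recompression index applies:
S_c = C_r·H/(1+e₀)·log₁₀(σ'_f/σ'_0) = 0.051×6/1.86×log₁₀(67.744/47.412)
    = 0.16452 × 0.15498 = 0.0255 m

S_c ≈ 25.5 mm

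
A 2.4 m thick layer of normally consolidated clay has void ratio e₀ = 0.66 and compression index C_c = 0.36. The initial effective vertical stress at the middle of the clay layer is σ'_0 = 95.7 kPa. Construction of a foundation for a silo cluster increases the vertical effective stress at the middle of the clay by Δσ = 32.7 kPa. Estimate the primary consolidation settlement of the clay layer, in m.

Final effective stress: σ'_f = σ'_0 + Δσ = 95.7 + 32.7 = 128.4 kPa.
Normally consolidated clay, so the full stress increment lies on the virgin compression line:
S_c = C_c·H/(1+e₀)·log₁₀(σ'_f/σ'_0) = 0.36×2.4/(1+0.66)×log₁₀(128.4/95.7)
    = 0.52048 × 0.12765 = 0.06644 m

S_c ≈ 0.0664 m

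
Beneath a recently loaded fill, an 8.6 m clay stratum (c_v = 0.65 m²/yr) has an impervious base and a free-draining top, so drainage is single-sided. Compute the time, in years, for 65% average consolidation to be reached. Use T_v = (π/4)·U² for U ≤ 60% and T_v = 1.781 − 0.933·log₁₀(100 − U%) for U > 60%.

Drainage path length: H_d = H = 8.6 m (single drainage).
U > 60%: T_v = 1.781 − 0.933·log₁₀(100 − 65) = 0.34038.
t = T_v·H_d²/c_v = 0.34038×8.6²/0.65 = 38.73 years.

t ≈ 38.7 years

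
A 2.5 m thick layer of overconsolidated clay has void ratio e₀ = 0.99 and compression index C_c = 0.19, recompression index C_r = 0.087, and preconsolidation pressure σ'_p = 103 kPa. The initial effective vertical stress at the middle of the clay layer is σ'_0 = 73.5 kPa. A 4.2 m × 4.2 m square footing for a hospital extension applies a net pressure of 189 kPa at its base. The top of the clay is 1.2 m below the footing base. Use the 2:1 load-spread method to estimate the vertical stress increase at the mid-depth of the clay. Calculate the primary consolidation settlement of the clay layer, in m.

S_c ≈ 0.0542 m

Mid-depth of clay below the footing base: z = 1.2 + 2.5/2 = 2.45 m.
Stress increase at mid-clay by the 2:1 spreading method:
Δσ = qBL/((B+z)(L+z)) = 189×4.2×4.2/((4.2+2.45)(4.2+2.45)) = 75.391 kPa
Final effective stress: σ'_f = 73.5 + 75.391 = 148.89 kPa.
σ'_f = 148.89 > σ'_p = 103 kPa, so the stress path crosses the preconsolidation pressure — recompression up to σ'_p, then virgin compression beyond:
S_c = H/(1+e₀)·[C_r·log₁₀(σ'_p/σ'_0) + C_c·log₁₀(σ'_f/σ'_p)]
    = 2.5/1.99 × [0.087×log₁₀(103/73.5) + 0.19×log₁₀(148.89/103)]
    = 1.2563 × [0.01275 + 0.030405] = 0.05422 m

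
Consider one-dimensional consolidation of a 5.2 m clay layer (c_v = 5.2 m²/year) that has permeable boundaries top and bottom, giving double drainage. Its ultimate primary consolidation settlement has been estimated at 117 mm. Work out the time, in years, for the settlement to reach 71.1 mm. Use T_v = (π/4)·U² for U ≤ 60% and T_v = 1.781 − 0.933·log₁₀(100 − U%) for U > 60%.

Drainage path length: H_d = H/2 = 2.6 m (double drainage).
U = S(t)/S_ult = 71.1/117 = 0.6077.
U > 60%: T_v = 1.781 − 0.933·log₁₀(100 − 60.769) = 0.29415.
t = T_v·H_d²/c_v = 0.29415×2.6²/5.2 = 0.3824 years.

t ≈ 0.382 years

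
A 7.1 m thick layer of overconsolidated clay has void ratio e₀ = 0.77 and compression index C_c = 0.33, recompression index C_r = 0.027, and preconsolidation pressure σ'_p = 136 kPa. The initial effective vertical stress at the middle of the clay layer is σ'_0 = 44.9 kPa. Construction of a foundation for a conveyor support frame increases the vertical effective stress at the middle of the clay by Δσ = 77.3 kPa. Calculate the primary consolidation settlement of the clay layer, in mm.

S_c ≈ 47.1 mm

Final effective stress: σ'_f = 44.9 + 77.3 = 122.2 kPa.
σ'_f = 122.2 ≤ σ'_p = 136 kPa, so the clay remains overconsolidated and only the recompression index applies:
S_c = C_r·H/(1+e₀)·log₁₀(σ'_f/σ'_0) = 0.027×7.1/1.77×log₁₀(122.2/44.9)
    = 0.10831 × 0.43482 = 0.04709 m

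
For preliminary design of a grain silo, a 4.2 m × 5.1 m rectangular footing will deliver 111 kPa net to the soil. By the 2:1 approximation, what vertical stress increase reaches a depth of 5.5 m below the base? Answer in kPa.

Δσ_z ≈ 23.1 kPa

By the 2:1 method the load spreads at 1 horizontal : 2 vertical, so at depth z the loaded area has grown by z in each plan dimension:
Δσ = qBL/((B+z)(L+z)) = 111×4.2×5.1/((4.2+5.5)(5.1+5.5)) = 23.124 kPa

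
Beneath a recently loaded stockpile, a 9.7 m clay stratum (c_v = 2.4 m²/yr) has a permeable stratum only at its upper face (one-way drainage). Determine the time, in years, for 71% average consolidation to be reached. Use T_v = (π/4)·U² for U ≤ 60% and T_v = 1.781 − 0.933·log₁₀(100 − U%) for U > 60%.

t ≈ 16.3 years

Drainage path length: H_d = H = 9.7 m (single drainage).
U > 60%: T_v = 1.781 − 0.933·log₁₀(100 − 71) = 0.41658.
t = T_v·H_d²/c_v = 0.41658×9.7²/2.4 = 16.33 years.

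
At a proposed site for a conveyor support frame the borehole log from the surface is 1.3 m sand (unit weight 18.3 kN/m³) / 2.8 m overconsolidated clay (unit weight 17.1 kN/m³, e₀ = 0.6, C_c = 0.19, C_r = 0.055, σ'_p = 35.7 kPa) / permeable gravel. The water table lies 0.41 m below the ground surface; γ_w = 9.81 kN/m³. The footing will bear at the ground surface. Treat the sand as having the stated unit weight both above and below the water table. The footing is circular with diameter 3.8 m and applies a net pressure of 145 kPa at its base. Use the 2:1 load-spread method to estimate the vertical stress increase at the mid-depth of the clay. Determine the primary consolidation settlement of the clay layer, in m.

Mid-depth of clay below the ground surface: z = 1.3 + 2.8/2 = 2.7 m.
Total vertical stress at mid-clay: σ_v = 18.3×1.3 + 17.1×1.4 = 47.73 kPa.
Pore pressure: u = 9.81×(2.7 − 0.41) = 22.465 kPa.
Initial effective stress: σ'_0 = σ_v − u = 47.73 − 22.465 = 25.265 kPa.
Stress increase at mid-clay by the 2:1 spreading method:
Δσ ≈ qD²/(D+z)² = 145×3.8²/(3.8+2.7)² = 49.557 kPa
Final effective stress: σ'_f = 25.265 + 49.557 = 74.822 kPa.
σ'_f = 74.822 > σ'_p = 35.7 kPa, so the stress path crosses the preconsolidation pressure — recompression up to σ'_p, then virgin compression beyond:
S_c = H/(1+e₀)·[C_r·log₁₀(σ'_p/σ'_0) + C_c·log₁₀(σ'_f/σ'_p)]
    = 2.8/1.6 × [0.055×log₁₀(35.7/25.265) + 0.19×log₁₀(74.822/35.7)]
    = 1.75 × [0.0082582 + 0.061059] = 0.1213 m

S_c ≈ 0.121 m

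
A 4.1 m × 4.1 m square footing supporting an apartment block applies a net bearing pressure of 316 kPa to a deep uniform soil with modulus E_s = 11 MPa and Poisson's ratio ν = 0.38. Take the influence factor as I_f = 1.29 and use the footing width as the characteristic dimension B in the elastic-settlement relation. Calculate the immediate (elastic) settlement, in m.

S_e ≈ 0.13 m

Immediate (elastic) settlement: S_e = q·B·(1−ν²)/E_s · I_f.
E_s = 11 MPa = 11000 kPa.
S_e = 316 × 4.1 × (1 − 0.38²) / 11000 × 1.29
    = 316 × 4.1 × 0.8556 / 11000 × 1.29
    = 0.13 m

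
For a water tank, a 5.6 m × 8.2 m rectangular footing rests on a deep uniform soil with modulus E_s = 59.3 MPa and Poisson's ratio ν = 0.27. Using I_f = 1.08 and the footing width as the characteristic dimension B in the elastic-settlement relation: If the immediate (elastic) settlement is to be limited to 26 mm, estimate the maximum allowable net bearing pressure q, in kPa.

E_s = 59.3 MPa = 59300 kPa.
S_e = q·B·(1−ν²)/E_s · I_f  ⇒  q = S_e·E_s / (B·(1−ν²)·I_f).
q = 0.026 × 59300 / (5.6 × 0.9271 × 1.08) = 275 kPa

q ≈ 275 kPa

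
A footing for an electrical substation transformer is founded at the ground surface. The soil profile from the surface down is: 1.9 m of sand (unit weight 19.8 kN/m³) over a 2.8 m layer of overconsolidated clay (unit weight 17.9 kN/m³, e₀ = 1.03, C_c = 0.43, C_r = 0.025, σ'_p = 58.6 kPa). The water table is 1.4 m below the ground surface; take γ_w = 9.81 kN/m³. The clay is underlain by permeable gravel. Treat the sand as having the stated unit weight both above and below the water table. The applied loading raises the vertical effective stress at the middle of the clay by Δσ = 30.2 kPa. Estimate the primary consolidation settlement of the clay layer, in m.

Mid-depth of clay below the ground surface: z = 1.9 + 2.8/2 = 3.3 m.
Total vertical stress at mid-clay: σ_v = 19.8×1.9 + 17.9×1.4 = 62.68 kPa.
Pore pressure: u = 9.81×(3.3 − 1.4) = 18.639 kPa.
Initial effective stress: σ'_0 = σ_v − u = 62.68 − 18.639 = 44.041 kPa.
Final effective stress: σ'_f = 44.041 + 30.2 = 74.241 kPa.
σ'_f = 74.241 > σ'_p = 58.6 kPa, so the stress path crosses the preconsolidation pressure — recompression up to σ'_p, then virgin compression beyond:
S_c = H/(1+e₀)·[C_r·log₁₀(σ'_p/σ'_0) + C_c·log₁₀(σ'_f/σ'_p)]
    = 2.8/2.03 × [0.025×log₁₀(58.6/44.041) + 0.43×log₁₀(74.241/58.6)]
    = 1.3793 × [0.003101 + 0.044181] = 0.06522 m

S_c ≈ 0.0652 m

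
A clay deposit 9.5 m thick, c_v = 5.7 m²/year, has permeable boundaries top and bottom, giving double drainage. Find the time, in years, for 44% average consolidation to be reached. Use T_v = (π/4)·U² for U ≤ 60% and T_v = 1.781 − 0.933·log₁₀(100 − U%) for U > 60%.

Drainage path length: H_d = H/2 = 4.75 m (double drainage).
U ≤ 60%: T_v = (π/4)·U² = (π/4)×0.44² = 0.15205.
t = T_v·H_d²/c_v = 0.15205×4.75²/5.7 = 0.6019 years.

t ≈ 0.602 years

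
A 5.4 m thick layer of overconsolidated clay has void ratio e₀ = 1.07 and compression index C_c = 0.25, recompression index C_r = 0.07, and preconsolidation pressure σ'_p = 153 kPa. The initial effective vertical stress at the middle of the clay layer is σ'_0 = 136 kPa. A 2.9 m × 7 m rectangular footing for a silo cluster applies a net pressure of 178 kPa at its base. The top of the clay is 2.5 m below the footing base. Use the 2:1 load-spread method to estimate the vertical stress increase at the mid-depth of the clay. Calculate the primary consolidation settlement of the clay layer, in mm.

Mid-depth of clay below the footing base: z = 2.5 + 5.4/2 = 5.2 m.
Stress increase at mid-clay by the 2:1 spreading method:
Δσ = qBL/((B+z)(L+z)) = 178×2.9×7/((2.9+5.2)(7+5.2)) = 36.565 kPa
Final effective stress: σ'_f = 136 + 36.565 = 172.56 kPa.
σ'_f = 172.56 > σ'_p = 153 kPa, so the stress path crosses the preconsolidation pressure — recompression up to σ'_p, then virgin compression beyond:
S_c = H/(1+e₀)·[C_r·log₁₀(σ'_p/σ'_0) + C_c·log₁₀(σ'_f/σ'_p)]
    = 5.4/2.07 × [0.07×log₁₀(153/136) + 0.25×log₁₀(172.56/153)]
    = 2.6087 × [0.0035807 + 0.013062] = 0.04342 m

S_c ≈ 43.4 mm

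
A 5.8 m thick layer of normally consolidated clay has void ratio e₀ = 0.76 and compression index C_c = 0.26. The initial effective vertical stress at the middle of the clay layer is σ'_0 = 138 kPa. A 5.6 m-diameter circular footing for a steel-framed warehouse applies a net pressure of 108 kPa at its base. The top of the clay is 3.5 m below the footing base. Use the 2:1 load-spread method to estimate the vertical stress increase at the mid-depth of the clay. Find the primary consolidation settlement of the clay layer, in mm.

Mid-depth of clay below the footing base: z = 3.5 + 5.8/2 = 6.4 m.
Stress increase at mid-clay by the 2:1 spreading method:
Δσ ≈ qD²/(D+z)² = 108×5.6²/(5.6+6.4)² = 23.52 kPa
Final effective stress: σ'_f = σ'_0 + Δσ = 138 + 23.52 = 161.52 kPa.
Normally consolidated clay, so the full stress increment lies on the virgin compression line:
S_c = C_c·H/(1+e₀)·log₁₀(σ'_f/σ'_0) = 0.26×5.8/(1+0.76)×log₁₀(161.52/138)
    = 0.85682 × 0.068347 = 0.05856 m

S_c ≈ 58.6 mm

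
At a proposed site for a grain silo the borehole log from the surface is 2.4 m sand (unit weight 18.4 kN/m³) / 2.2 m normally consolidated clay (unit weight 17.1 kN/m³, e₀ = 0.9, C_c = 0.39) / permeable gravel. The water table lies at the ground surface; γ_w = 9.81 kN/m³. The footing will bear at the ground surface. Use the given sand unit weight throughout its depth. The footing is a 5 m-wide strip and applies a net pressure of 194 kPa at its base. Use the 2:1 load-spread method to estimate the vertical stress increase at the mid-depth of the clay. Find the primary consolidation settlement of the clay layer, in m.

S_c ≈ 0.315 m

Mid-depth of clay below the ground surface: z = 2.4 + 2.2/2 = 3.5 m.
Total vertical stress at mid-clay: σ_v = 18.4×2.4 + 17.1×1.1 = 62.97 kPa.
Pore pressure: u = 9.81×(3.5 − 0) = 34.335 kPa.
Initial effective stress: σ'_0 = σ_v − u = 62.97 − 34.335 = 28.635 kPa.
Stress increase at mid-clay by the 2:1 spreading method:
Δσ = qB/(B+z) = 194×5/(5+3.5) = 114.12 kPa
Final effective stress: σ'_f = σ'_0 + Δσ = 28.635 + 114.12 = 142.75 kPa.
Normally consolidated clay, so the full stress increment lies on the virgin compression line:
S_c = C_c·H/(1+e₀)·log₁₀(σ'_f/σ'_0) = 0.39×2.2/(1+0.9)×log₁₀(142.75/28.635)
    = 0.45158 × 0.69768 = 0.3151 m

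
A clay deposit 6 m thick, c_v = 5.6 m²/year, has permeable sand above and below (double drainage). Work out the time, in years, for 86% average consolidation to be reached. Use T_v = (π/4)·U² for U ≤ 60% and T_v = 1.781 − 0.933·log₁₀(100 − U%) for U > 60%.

t ≈ 1.14 years

Drainage path length: H_d = H/2 = 3 m (double drainage).
U > 60%: T_v = 1.781 − 0.933·log₁₀(100 − 86) = 0.71166.
t = T_v·H_d²/c_v = 0.71166×3²/5.6 = 1.144 years.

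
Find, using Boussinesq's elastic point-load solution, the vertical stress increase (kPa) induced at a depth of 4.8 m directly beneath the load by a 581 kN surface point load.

Boussinesq vertical stress below a point load on an elastic half-space:
Δσ_z = 3P/(2πz²) · [1 + (r/z)²]^(−5/2)
r/z = 0/4.8 = 0; [1+(r/z)²]^(−5/2) = 1.
Δσ_z = 3×581/(2π×4.8²) × 1 = 12.04 × 1 = 12.04 kPa

Δσ_z ≈ 12 kPa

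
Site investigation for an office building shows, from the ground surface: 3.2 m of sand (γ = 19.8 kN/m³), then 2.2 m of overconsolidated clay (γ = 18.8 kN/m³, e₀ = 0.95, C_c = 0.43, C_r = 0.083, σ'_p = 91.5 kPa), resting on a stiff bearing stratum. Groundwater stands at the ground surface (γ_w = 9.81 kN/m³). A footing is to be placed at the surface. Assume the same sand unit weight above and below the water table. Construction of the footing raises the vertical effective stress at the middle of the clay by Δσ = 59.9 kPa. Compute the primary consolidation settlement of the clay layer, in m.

Mid-depth of clay below the ground surface: z = 3.2 + 2.2/2 = 4.3 m.
Total vertical stress at mid-clay: σ_v = 19.8×3.2 + 18.8×1.1 = 84.04 kPa.
Pore pressure: u = 9.81×(4.3 − 0) = 42.183 kPa.
Initial effective stress: σ'_0 = σ_v − u = 84.04 − 42.183 = 41.857 kPa.
Final effective stress: σ'_f = 41.857 + 59.9 = 101.76 kPa.
σ'_f = 101.76 > σ'_p = 91.5 kPa, so the stress path crosses the preconsolidation pressure — recompression up to σ'_p, then virgin compression beyond:
S_c = H/(1+e₀)·[C_r·log₁₀(σ'_p/σ'_0) + C_c·log₁₀(σ'_f/σ'_p)]
    = 2.2/1.95 × [0.083×log₁₀(91.5/41.857) + 0.43×log₁₀(101.76/91.5)]
    = 1.1282 × [0.028191 + 0.019847] = 0.0542 m

S_c ≈ 0.0542 m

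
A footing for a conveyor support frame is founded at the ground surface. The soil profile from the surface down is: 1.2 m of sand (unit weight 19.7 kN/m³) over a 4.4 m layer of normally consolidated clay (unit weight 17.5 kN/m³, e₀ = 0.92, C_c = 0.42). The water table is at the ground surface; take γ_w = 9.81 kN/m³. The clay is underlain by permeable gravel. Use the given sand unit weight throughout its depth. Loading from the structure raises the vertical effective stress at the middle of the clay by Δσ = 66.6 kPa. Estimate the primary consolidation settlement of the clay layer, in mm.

S_c ≈ 501 mm

Mid-depth of clay below the ground surface: z = 1.2 + 4.4/2 = 3.4 m.
Total vertical stress at mid-clay: σ_v = 19.7×1.2 + 17.5×2.2 = 62.14 kPa.
Pore pressure: u = 9.81×(3.4 − 0) = 33.354 kPa.
Initial effective stress: σ'_0 = σ_v − u = 62.14 − 33.354 = 28.786 kPa.
Final effective stress: σ'_f = σ'_0 + Δσ = 28.786 + 66.6 = 95.386 kPa.
Normally consolidated clay, so the full stress increment lies on the virgin compression line:
S_c = C_c·H/(1+e₀)·log₁₀(σ'_f/σ'_0) = 0.42×4.4/(1+0.92)×log₁₀(95.386/28.786)
    = 0.9625 × 0.5203 = 0.5008 m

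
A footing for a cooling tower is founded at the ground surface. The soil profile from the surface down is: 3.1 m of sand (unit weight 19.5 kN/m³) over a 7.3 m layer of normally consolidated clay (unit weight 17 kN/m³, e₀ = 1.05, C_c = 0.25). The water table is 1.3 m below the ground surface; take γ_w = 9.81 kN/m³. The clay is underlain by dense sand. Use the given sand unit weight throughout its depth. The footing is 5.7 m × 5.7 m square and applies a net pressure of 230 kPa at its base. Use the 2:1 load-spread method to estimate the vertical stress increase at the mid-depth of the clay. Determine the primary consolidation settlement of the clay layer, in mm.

S_c ≈ 205 mm

Mid-depth of clay below the ground surface: z = 3.1 + 7.3/2 = 6.75 m.
Total vertical stress at mid-clay: σ_v = 19.5×3.1 + 17×3.65 = 122.5 kPa.
Pore pressure: u = 9.81×(6.75 − 1.3) = 53.465 kPa.
Initial effective stress: σ'_0 = σ_v − u = 122.5 − 53.465 = 69.035 kPa.
Stress increase at mid-clay by the 2:1 spreading method:
Δσ = qBL/((B+z)(L+z)) = 230×5.7×5.7/((5.7+6.75)(5.7+6.75)) = 48.21 kPa
Final effective stress: σ'_f = σ'_0 + Δσ = 69.035 + 48.21 = 117.25 kPa.
Normally consolidated clay, so the full stress increment lies on the virgin compression line:
S_c = C_c·H/(1+e₀)·log₁₀(σ'_f/σ'_0) = 0.25×7.3/(1+1.05)×log₁₀(117.25/69.035)
    = 0.89024 × 0.23004 = 0.2048 m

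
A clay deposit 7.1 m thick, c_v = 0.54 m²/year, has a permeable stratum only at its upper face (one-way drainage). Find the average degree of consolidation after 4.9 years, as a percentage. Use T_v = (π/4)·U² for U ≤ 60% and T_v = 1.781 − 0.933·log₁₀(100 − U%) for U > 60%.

Drainage path length: H_d = H = 7.1 m (single drainage).
T_v = c_v·t/H_d² = 0.54×4.9/7.1² = 0.05249.
T_v = 0.05249 corresponds to the U ≤ 60% branch:
U = √(4T_v/π) = 0.2585

U ≈ 25.9 %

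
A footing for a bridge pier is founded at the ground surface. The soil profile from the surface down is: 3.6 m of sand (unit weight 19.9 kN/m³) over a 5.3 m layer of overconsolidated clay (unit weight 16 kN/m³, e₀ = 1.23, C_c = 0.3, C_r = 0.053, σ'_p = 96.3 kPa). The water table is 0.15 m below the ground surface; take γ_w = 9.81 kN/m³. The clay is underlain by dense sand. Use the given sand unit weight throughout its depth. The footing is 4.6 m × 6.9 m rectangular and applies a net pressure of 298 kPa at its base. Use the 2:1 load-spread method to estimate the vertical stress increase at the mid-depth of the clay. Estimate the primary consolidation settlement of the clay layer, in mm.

S_c ≈ 101 mm

Mid-depth of clay below the ground surface: z = 3.6 + 5.3/2 = 6.25 m.
Total vertical stress at mid-clay: σ_v = 19.9×3.6 + 16×2.65 = 114.04 kPa.
Pore pressure: u = 9.81×(6.25 − 0.15) = 59.841 kPa.
Initial effective stress: σ'_0 = σ_v − u = 114.04 − 59.841 = 54.199 kPa.
Stress increase at mid-clay by the 2:1 spreading method:
Δσ = qBL/((B+z)(L+z)) = 298×4.6×6.9/((4.6+6.25)(6.9+6.25)) = 66.293 kPa
Final effective stress: σ'_f = 54.199 + 66.293 = 120.49 kPa.
σ'_f = 120.49 > σ'_p = 96.3 kPa, so the stress path crosses the preconsolidation pressure — recompression up to σ'_p, then virgin compression beyond:
S_c = H/(1+e₀)·[C_r·log₁₀(σ'_p/σ'_0) + C_c·log₁₀(σ'_f/σ'_p)]
    = 5.3/2.23 × [0.053×log₁₀(96.3/54.199) + 0.3×log₁₀(120.49/96.3)]
    = 2.3767 × [0.013231 + 0.029197] = 0.1008 m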